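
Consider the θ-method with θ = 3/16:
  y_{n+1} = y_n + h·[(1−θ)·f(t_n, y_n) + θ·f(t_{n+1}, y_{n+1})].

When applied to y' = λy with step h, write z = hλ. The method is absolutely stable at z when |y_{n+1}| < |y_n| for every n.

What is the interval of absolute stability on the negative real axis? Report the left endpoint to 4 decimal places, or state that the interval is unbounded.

Test eqn y'=λy, z=hλ:
  y_{n+1} = y_n + z·[13/16·y_n + 3/16·y_{n+1}] ⇒ (1 − 3/16z)y_{n+1} = (1 + 13/16z)y_n
  R(z) = (1 + 13/16z)/(1 − 3/16z).

Need |R(x)|<1, x<0.
x=-0.3: |R|=0.7160
R=−1: 1+13/16x = −1+3/16x ⇒ -5/8x=2 ⇒ x=2/(-5/8)=-3.2000
Confirm numerically:
  x=-2.115: |R|=0.51443 <1
  x=-1.777: |R|=0.33290 <1
  x=-1.632: |R|=0.24962 <1
  x=-3.475: |R|=1.10407 >1
  x=-3.465: |R|=1.10040 >1
  x=-3.262: |R|=1.02404 >1
Interval (-3.2000, 0).

z∈(-3.2000,0).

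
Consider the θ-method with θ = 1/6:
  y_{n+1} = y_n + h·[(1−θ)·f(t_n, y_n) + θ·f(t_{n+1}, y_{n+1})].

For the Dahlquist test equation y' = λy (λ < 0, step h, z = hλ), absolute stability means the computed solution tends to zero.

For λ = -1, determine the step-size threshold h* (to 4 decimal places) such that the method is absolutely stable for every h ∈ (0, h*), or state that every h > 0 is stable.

(-3.0000,0); λ=-1 ⇒ h* = (3)/1 = 3.0000.

On y'=λy, z=hλ:
  y_{n+1} = y_n + z·[5/6·y_n + 1/6·y_{n+1}] ⇒ (1 − 1/6z)y_{n+1} = (1 + 5/6z)y_n
  ⇒ R(z) = (1 + 5/6z)/(1 − 1/6z).

Boundary: |R(x)|=1, x<0.
x=-1.14: |R|=0.0420
R=−1: 1+5/6x = −1+1/6x ⇒ -2/3x=2 ⇒ x=2/(-2/3)=-3.0000
Confirm numerically:
  x=-2.789: |R|=0.90397 <1
  x=-2.533: |R|=0.78109 <1
  x=-2.052: |R|=0.52906 <1
  x=-2.004: |R|=0.50225 <1
  x=-3.379: |R|=1.16164 >1
  x=-3.348: |R|=1.14891 >1
So |R|<1 on (-3.0000, 0).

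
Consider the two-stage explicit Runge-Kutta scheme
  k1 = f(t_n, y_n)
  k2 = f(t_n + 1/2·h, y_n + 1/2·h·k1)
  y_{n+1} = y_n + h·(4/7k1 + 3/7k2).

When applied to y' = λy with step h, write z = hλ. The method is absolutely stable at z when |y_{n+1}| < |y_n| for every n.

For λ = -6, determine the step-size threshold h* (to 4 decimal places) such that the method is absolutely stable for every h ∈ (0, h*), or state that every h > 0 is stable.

(-4.6667,0); λ=-6 ⇒ h* = (14/3)/6 = 0.7778.

Set f=λy, z=hλ:
  k1=λy_n ⇒ h·k1=z·y_n;  k2=λ(1+1/2z)y_n ⇒ h·k2=z(1+1/2z)y_n
  y_{n+1}/y_n = 1 + 4/7z + 3/7z(1+1/2z) = 1 + z + 3/14z²
  Hence R(z) = 1 + z + 3/14z².

Find x<0 with |R(x)|<1.
x=-0.6: |R|=0.4771
R=1: x+3/14x²=0 ⇒ x=−14/3=-4.6667; min R=1−1/(4·3/14)=-0.1667>−1
Confirm numerically:
  x=-3.873: |R|=0.34131 <1
  x=-3.733: |R|=0.25313 <1
  x=-1.981: |R|=0.14007 <1
  x=-1.917: |R|=0.12952 <1
  x=-4.882: |R|=1.22527 >1
  x=-4.739: |R|=1.07345 >1
Interval (-4.6667, 0).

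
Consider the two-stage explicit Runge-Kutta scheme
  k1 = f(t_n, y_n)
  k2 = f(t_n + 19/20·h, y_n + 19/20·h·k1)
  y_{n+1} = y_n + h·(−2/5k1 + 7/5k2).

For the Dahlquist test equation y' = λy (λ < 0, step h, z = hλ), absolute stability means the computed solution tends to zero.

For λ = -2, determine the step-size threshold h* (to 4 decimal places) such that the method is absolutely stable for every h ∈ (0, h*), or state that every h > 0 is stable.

With y'=λy (z=hλ):
  k1=λy_n ⇒ h·k1=z·y_n;  k2=λ(1+19/20z)y_n ⇒ h·k2=z(1+19/20z)y_n
  y_{n+1}/y_n = 1 − 2/5z + 7/5z(1+19/20z) = 1 + z + 133/100z²
  Hence R(z) = 1 + z + 133/100z².

Need |R(x)|<1, x<0.
x=-1.22: |R|=1.7596
R=1: x+133/100x²=0 ⇒ x=−100/133=-0.7519; min R=1−1/(4·133/100)=0.8120>−1
Confirm numerically:
  x=-0.697: |R|=0.94913 <1
  x=-0.632: |R|=0.89923 <1
  x=-0.444: |R|=0.81819 <1
  x=-1.090: |R|=1.49017 >1
  x=-1.055: |R|=1.42532 >1
Stable set (-0.7519, 0).

(-0.7519,0); λ=-2 ⇒ h* = (100/133)/2 = 0.3759.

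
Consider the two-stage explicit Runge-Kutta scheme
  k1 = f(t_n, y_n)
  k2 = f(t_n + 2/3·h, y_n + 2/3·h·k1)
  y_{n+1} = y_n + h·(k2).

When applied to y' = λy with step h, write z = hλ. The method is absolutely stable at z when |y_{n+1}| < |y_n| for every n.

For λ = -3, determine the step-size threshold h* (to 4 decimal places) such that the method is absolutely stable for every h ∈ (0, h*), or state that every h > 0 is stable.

(-1.5000,0); λ=-3 ⇒ h* = (3/2)/3 = 0.5000.

On y'=λy, z=hλ:
  k1=λy_n ⇒ h·k1=z·y_n;  k2=λ(1+2/3z)y_n ⇒ h·k2=z(1+2/3z)y_n
  y_{n+1}/y_n = 1 + z(1+2/3z) = 1 + z + 2/3z²
  Hence R(z) = 1 + z + 2/3z².

Find x<0 with |R(x)|<1.
x=-0.98: |R|=0.6603
R=1: x+2/3x²=0 ⇒ x=−3/2=-1.5000; min R=1−1/(4·2/3)=0.6250>−1
Confirm numerically:
  x=-1.468: |R|=0.96868 <1
  x=-0.928: |R|=0.64612 <1
  x=-0.920: |R|=0.64427 <1
  x=-1.865: |R|=1.45382 >1
  x=-1.561: |R|=1.06348 >1
Stable set (-1.5000, 0).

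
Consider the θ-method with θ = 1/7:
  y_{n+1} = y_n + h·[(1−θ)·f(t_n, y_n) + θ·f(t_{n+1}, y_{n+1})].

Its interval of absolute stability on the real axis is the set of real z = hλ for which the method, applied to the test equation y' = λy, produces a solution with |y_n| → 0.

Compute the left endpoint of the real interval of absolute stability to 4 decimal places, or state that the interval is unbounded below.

z* = -2.8000.

On y'=λy, z=hλ:
  y_{n+1} = y_n + z·[6/7·y_n + 1/7·y_{n+1}] ⇒ (1 − 1/7z)y_{n+1} = (1 + 6/7z)y_n
  ⇒ R(z) = (1 + 6/7z)/(1 − 1/7z).

Need |R(x)|<1, x<0.
x=-1.18: |R|=0.0098
R=−1: 1+6/7x = −1+1/7x ⇒ -5/7x=2 ⇒ x=2/(-5/7)=-2.8000
Confirm numerically:
  x=-2.741: |R|=0.96972 <1
  x=-2.647: |R|=0.92070 <1
  x=-1.745: |R|=0.39680 <1
  x=-3.242: |R|=1.21578 >1
  x=-3.106: |R|=1.15140 >1
So |R|<1 on (-2.8000, 0).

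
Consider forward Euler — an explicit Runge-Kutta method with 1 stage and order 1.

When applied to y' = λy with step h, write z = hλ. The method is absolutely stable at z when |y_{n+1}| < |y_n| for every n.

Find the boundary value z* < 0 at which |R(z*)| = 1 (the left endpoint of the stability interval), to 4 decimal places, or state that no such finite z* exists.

z* = -2.0000.

Test eqn y'=λy, z=hλ:
  order 1, 1-stage ⇒ R(z)=1+z
  (e.g. R(-1.06)=-0.06000, |R|=0.06000)

Solve |R(x)|<1 on ℝ⁻.
x=-1.06: |R|=0.0600
|R(-1.54)|=0.5400 |R(-1.29)|=0.2900 |R(-0.76)|=0.2400
Bisect:
  x_lo=-2.3603 |R|=1.3603  x_hi=-0.3275 |R|=0.6725
  mid=-1.34391 |R|=0.34391 →hi
  mid=-1.85212 |R|=0.85212 →hi
  mid=-2.10622 |R|=1.10622 →lo
  mid=-1.97917 |R|=0.97917 →hi
  mid=-2.04269 |R|=1.04269 →lo
  mid=-2.01093 |R|=1.01093 →lo
  mid=-1.99505 |R|=0.99505 →hi
  mid=-2.00299 |R|=1.00299 →lo
  mid=-1.99902 |R|=0.99902 →hi
  mid=-2.00100 |R|=1.00100 →lo
  ...
  [-2.00001,-1.99989] ⇒ x*=-2.0000
Stable set (-2.0000, 0).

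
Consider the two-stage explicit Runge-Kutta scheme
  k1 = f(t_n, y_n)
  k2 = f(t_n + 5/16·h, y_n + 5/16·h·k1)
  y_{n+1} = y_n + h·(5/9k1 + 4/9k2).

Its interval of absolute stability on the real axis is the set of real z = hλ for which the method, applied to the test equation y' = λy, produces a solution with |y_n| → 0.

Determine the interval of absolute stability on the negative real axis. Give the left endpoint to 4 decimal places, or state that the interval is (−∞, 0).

z∈(-7.2000,0).

Test eqn y'=λy, z=hλ:
  k1=λy_n ⇒ h·k1=z·y_n;  k2=λ(1+5/16z)y_n ⇒ h·k2=z(1+5/16z)y_n
  y_{n+1}/y_n = 1 + 5/9z + 4/9z(1+5/16z) = 1 + z + 5/36z²
  so R(z) = 1 + z + 5/36z².

Need |R(x)|<1, x<0.
x=-1.41: |R|=0.1339
R=1: x+5/36x²=0 ⇒ x=−36/5=-7.2000; min R=1−1/(4·5/36)=-0.8000>−1
Confirm numerically:
  x=-7.022: |R|=0.82640 <1
  x=-6.976: |R|=0.78297 <1
  x=-3.909: |R|=0.78674 <1
  x=-7.702: |R|=1.53700 >1
  x=-7.449: |R|=1.25761 >1
So |R|<1 on (-7.2000, 0).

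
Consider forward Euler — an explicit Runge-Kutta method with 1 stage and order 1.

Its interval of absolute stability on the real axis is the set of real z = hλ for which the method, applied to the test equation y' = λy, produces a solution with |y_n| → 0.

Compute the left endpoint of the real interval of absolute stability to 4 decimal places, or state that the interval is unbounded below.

On y'=λy, z=hλ:
  order 1, 1-stage ⇒ R(z)=1+z
  (e.g. R(-1.66)=-0.66000, |R|=0.66000)

Solve |R(x)|<1 on ℝ⁻.
x=-1.66: |R|=0.6600
|R(-2.15)|=1.1500 |R(-2.14)|=1.1400 |R(-0.74)|=0.2600
Bisect:
  x_lo=-2.8533 |R|=1.8533  x_hi=-0.2039 |R|=0.7961
  mid=-1.52859 |R|=0.52859 →hi
  mid=-2.19093 |R|=1.19093 →lo
  mid=-1.85976 |R|=0.85976 →hi
  mid=-2.02535 |R|=1.02535 →lo
  mid=-1.94255 |R|=0.94255 →hi
  mid=-1.98395 |R|=0.98395 →hi
  mid=-2.00465 |R|=1.00465 →lo
  ...
  [-2.00012,-1.99996] ⇒ x*=-2.0000
So |R|<1 on (-2.0000, 0).

z* = -2.0000.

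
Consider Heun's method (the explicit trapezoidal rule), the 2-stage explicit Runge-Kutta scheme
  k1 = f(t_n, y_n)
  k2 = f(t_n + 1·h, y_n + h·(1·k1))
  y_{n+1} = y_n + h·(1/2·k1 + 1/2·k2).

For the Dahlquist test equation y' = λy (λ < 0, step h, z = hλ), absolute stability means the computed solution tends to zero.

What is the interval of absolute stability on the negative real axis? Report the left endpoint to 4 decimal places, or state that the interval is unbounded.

Set f=λy, z=hλ:
  order 2, 2-stage ⇒ R(z)=1+z+z^2/2
  (e.g. R(-1.6)=0.68000, |R|=0.68000)

Boundary: |R(x)|=1, x<0.
x=-1.6: |R|=0.6800
|R(-1.75)|=0.7812 |R(-1.54)|=0.6458 |R(-1.43)|=0.5924
Bisect:
  x_lo=-2.8374 |R|=2.1879  x_hi=-0.3252 |R|=0.7277
  mid=-1.58126 |R|=0.66893 →hi
  mid=-2.20931 |R|=1.23121 →lo
  mid=-1.89528 |R|=0.90077 →hi
  mid=-2.05230 |R|=1.05366 →lo
  mid=-1.97379 |R|=0.97413 →hi
  mid=-2.01304 |R|=1.01313 →lo
  mid=-1.99342 |R|=0.99344 →hi
  mid=-2.00323 |R|=1.00324 →lo
  ...
  [-2.00001,-1.99986] ⇒ x*=-2.0000
Interval (-2.0000, 0).

z∈(-2.0000,0).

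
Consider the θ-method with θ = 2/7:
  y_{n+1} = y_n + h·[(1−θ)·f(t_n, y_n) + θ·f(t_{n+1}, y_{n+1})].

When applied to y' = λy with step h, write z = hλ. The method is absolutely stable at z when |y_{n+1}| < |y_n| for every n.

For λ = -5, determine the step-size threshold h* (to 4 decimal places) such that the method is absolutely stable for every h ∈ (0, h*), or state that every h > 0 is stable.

(-4.6667,0); λ=-5 ⇒ h* = (14/3)/5 = 0.9333.

On y'=λy, z=hλ:
  y_{n+1} = y_n + z·[5/7·y_n + 2/7·y_{n+1}] ⇒ (1 − 2/7z)y_{n+1} = (1 + 5/7z)y_n
  R(z) = (1 + 5/7z)/(1 − 2/7z).

Find x<0 with |R(x)|<1.
x=-1.68: |R|=0.1351
R=−1: 1+5/7x = −1+2/7x ⇒ -3/7x=2 ⇒ x=2/(-3/7)=-4.6667
Confirm numerically:
  x=-4.539: |R|=0.97618 <1
  x=-4.389: |R|=0.94720 <1
  x=-4.267: |R|=0.92281 <1
  x=-5.045: |R|=1.06641 >1
  x=-4.778: |R|=1.02017 >1
So |R|<1 on (-4.6667, 0).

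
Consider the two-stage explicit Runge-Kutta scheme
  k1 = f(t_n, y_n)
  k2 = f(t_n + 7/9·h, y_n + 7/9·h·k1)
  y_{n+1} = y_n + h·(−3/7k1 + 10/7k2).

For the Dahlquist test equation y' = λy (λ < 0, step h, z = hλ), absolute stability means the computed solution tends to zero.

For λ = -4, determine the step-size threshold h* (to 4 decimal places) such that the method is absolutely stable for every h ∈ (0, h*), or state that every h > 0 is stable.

(-0.9000,0); λ=-4 ⇒ h* = (9/10)/4 = 0.2250.

With y'=λy (z=hλ):
  k1=λy_n ⇒ h·k1=z·y_n;  k2=λ(1+7/9z)y_n ⇒ h·k2=z(1+7/9z)y_n
  y_{n+1}/y_n = 1 − 3/7z + 10/7z(1+7/9z) = 1 + z + 10/9z²
  R(z) = 1 + z + 10/9z².

Need |R(x)|<1, x<0.
x=-1.2: |R|=1.4000
R=1: x+10/9x²=0 ⇒ x=−9/10=-0.9000; min R=1−1/(4·10/9)=0.7750>−1
Confirm numerically:
  x=-0.806: |R|=0.91582 <1
  x=-0.766: |R|=0.88595 <1
  x=-0.543: |R|=0.78461 <1
  x=-1.487: |R|=1.96985 >1
  x=-1.460: |R|=1.90844 >1
  x=-1.297: |R|=1.57212 >1
Stable set (-0.9000, 0).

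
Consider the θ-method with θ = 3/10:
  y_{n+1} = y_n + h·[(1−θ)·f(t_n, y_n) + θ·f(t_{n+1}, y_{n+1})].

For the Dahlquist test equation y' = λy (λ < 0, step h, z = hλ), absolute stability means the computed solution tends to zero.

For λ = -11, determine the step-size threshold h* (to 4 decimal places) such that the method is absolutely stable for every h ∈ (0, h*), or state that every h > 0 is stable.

(-5.0000,0); λ=-11 ⇒ h* = (5)/11 = 0.4545.

Set f=λy, z=hλ:
  y_{n+1} = y_n + z·[7/10·y_n + 3/10·y_{n+1}] ⇒ (1 − 3/10z)y_{n+1} = (1 + 7/10z)y_n
  Hence R(z) = (1 + 7/10z)/(1 − 3/10z).

Solve |R(x)|<1 on ℝ⁻.
x=-1.37: |R|=0.0291
R=−1: 1+7/10x = −1+3/10x ⇒ -2/5x=2 ⇒ x=2/(-2/5)=-5.0000
Confirm numerically:
  x=-4.577: |R|=0.92870 <1
  x=-4.179: |R|=0.85428 <1
  x=-3.961: |R|=0.81008 <1
  x=-2.351: |R|=0.37864 <1
  x=-5.572: |R|=1.08564 >1
  x=-5.434: |R|=1.06600 >1
Interval (-5.0000, 0).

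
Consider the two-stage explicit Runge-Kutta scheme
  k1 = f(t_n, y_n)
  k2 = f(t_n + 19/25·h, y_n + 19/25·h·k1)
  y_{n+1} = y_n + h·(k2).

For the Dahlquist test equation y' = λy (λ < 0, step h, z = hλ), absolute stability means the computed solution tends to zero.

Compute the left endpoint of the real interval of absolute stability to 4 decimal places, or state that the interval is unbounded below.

left endpoint -1.3158.

With y'=λy (z=hλ):
  k1=λy_n ⇒ h·k1=z·y_n;  k2=λ(1+19/25z)y_n ⇒ h·k2=z(1+19/25z)y_n
  y_{n+1}/y_n = 1 + z(1+19/25z) = 1 + z + 19/25z²
  Hence R(z) = 1 + z + 19/25z².

Find x<0 with |R(x)|<1.
x=-0.53: |R|=0.6835
R=1: x+19/25x²=0 ⇒ x=−25/19=-1.3158; min R=1−1/(4·19/25)=0.6711>−1
Confirm numerically:
  x=-1.245: |R|=0.93302 <1
  x=-0.738: |R|=0.67593 <1
  x=-0.731: |R|=0.67511 <1
  x=-0.583: |R|=0.67532 <1
  x=-1.826: |R|=1.70805 >1
  x=-1.702: |R|=1.49957 >1
So |R|<1 on (-1.3158, 0).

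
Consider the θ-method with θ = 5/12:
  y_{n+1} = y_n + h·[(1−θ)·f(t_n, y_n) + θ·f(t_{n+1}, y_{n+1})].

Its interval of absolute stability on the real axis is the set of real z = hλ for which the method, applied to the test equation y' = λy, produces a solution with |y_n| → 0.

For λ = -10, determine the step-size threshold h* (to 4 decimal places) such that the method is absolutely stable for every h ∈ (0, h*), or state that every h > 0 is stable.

On y'=λy, z=hλ:
  y_{n+1} = y_n + z·[7/12·y_n + 5/12·y_{n+1}] ⇒ (1 − 5/12z)y_{n+1} = (1 + 7/12z)y_n
  ⇒ R(z) = (1 + 7/12z)/(1 − 5/12z).

Boundary: |R(x)|=1, x<0.
x=-1.75: |R|=0.0120
R=−1: 1+7/12x = −1+5/12x ⇒ -1/6x=2 ⇒ x=2/(-1/6)=-12.0000
Confirm numerically:
  x=-11.594: |R|=0.98840 <1
  x=-10.735: |R|=0.96148 <1
  x=-9.792: |R|=0.92756 <1
  x=-5.770: |R|=0.69498 <1
  x=-12.371: |R|=1.01005 >1
  x=-12.156: |R|=1.00429 >1
  x=-12.113: |R|=1.00311 >1
Stable set (-12.0000, 0).

(-12.0000,0); λ=-10 ⇒ h* = (12)/10 = 1.2000.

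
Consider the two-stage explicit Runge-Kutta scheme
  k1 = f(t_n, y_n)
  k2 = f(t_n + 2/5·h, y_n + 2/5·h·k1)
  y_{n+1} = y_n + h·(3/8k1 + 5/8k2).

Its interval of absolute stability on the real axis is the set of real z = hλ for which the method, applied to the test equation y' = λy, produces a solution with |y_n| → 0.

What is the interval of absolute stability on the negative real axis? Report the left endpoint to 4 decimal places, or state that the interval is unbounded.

With y'=λy (z=hλ):
  k1=λy_n ⇒ h·k1=z·y_n;  k2=λ(1+2/5z)y_n ⇒ h·k2=z(1+2/5z)y_n
  y_{n+1}/y_n = 1 + 3/8z + 5/8z(1+2/5z) = 1 + z + 1/4z²
  Hence R(z) = 1 + z + 1/4z².

Need |R(x)|<1, x<0.
x=-0.97: |R|=0.2652
R=1: x+1/4x²=0 ⇒ x=−4=-4.0000; min R=1−1/(4·1/4)=0.0000>−1
Confirm numerically:
  x=-3.697: |R|=0.71995 <1
  x=-3.447: |R|=0.52345 <1
  x=-3.224: |R|=0.37454 <1
  x=-1.854: |R|=0.00533 <1
  x=-4.377: |R|=1.41253 >1
  x=-4.342: |R|=1.37124 >1
Stable set (-4.0000, 0).

z∈(-4.0000,0).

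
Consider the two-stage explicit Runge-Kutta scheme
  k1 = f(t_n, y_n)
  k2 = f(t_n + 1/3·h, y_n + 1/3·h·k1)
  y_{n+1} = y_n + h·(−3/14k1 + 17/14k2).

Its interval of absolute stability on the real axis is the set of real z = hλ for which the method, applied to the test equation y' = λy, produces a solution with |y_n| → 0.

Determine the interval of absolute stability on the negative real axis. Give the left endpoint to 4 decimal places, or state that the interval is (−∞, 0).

z∈(-2.4706,0).

On y'=λy, z=hλ:
  k1=λy_n ⇒ h·k1=z·y_n;  k2=λ(1+1/3z)y_n ⇒ h·k2=z(1+1/3z)y_n
  y_{n+1}/y_n = 1 − 3/14z + 17/14z(1+1/3z) = 1 + z + 17/42z²
  so R(z) = 1 + z + 17/42z².

Boundary: |R(x)|=1, x<0.
x=-1.01: |R|=0.4029
R=1: x+17/42x²=0 ⇒ x=−42/17=-2.4706; min R=1−1/(4·17/42)=0.3824>−1
Confirm numerically:
  x=-2.309: |R|=0.84898 <1
  x=-1.992: |R|=0.61412 <1
  x=-1.213: |R|=0.38255 <1
  x=-2.925: |R|=1.53799 >1
  x=-2.730: |R|=1.28665 >1
So |R|<1 on (-2.4706, 0).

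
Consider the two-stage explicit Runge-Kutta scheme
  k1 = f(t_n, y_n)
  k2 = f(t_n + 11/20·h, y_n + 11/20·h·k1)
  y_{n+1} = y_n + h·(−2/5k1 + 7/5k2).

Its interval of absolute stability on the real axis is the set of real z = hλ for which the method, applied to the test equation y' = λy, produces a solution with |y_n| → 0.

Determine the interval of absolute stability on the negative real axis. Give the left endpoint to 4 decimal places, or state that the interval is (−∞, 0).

Set f=λy, z=hλ:
  k1=λy_n ⇒ h·k1=z·y_n;  k2=λ(1+11/20z)y_n ⇒ h·k2=z(1+11/20z)y_n
  y_{n+1}/y_n = 1 − 2/5z + 7/5z(1+11/20z) = 1 + z + 77/100z²
  so R(z) = 1 + z + 77/100z².

Solve |R(x)|<1 on ℝ⁻.
x=-0.94: |R|=0.7404
R=1: x+77/100x²=0 ⇒ x=−100/77=-1.2987; min R=1−1/(4·77/100)=0.6753>−1
Confirm numerically:
  x=-0.811: |R|=0.69545 <1
  x=-0.775: |R|=0.68748 <1
  x=-0.646: |R|=0.67533 <1
  x=-0.639: |R|=0.67541 <1
  x=-1.607: |R|=1.38149 >1
  x=-1.451: |R|=1.17016 >1
  x=-1.341: |R|=1.04368 >1
Stable set (-1.2987, 0).

(-1.2987, 0).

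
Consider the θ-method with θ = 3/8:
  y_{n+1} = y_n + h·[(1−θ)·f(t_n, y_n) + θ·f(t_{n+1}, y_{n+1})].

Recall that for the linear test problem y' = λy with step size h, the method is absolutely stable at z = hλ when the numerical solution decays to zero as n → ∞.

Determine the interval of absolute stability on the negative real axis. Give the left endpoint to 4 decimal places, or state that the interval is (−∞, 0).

With y'=λy (z=hλ):
  y_{n+1} = y_n + z·[5/8·y_n + 3/8·y_{n+1}] ⇒ (1 − 3/8z)y_{n+1} = (1 + 5/8z)y_n
  Hence R(z) = (1 + 5/8z)/(1 − 3/8z).

Boundary: |R(x)|=1, x<0.
x=-0.49: |R|=0.5861
R=−1: 1+5/8x = −1+3/8x ⇒ -1/4x=2 ⇒ x=2/(-1/4)=-8.0000
Confirm numerically:
  x=-7.727: |R|=0.98249 <1
  x=-6.475: |R|=0.88879 <1
  x=-5.176: |R|=0.75995 <1
  x=-3.856: |R|=0.57645 <1
  x=-8.495: |R|=1.02957 >1
  x=-8.328: |R|=1.01989 >1
  x=-8.326: |R|=1.01977 >1
So |R|<1 on (-8.0000, 0).

z∈(-8.0000,0).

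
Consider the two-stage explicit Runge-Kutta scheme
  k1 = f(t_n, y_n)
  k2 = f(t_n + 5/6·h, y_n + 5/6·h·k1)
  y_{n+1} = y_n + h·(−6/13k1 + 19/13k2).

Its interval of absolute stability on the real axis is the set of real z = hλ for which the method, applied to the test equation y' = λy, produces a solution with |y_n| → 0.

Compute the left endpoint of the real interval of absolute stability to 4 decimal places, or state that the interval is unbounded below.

left endpoint -0.8211.

Set f=λy, z=hλ:
  k1=λy_n ⇒ h·k1=z·y_n;  k2=λ(1+5/6z)y_n ⇒ h·k2=z(1+5/6z)y_n
  y_{n+1}/y_n = 1 − 6/13z + 19/13z(1+5/6z) = 1 + z + 95/78z²
  R(z) = 1 + z + 95/78z².

Find x<0 with |R(x)|<1.
x=-1.12: |R|=1.4078
R=1: x+95/78x²=0 ⇒ x=−78/95=-0.8211; min R=1−1/(4·95/78)=0.7947>−1
Confirm numerically:
  x=-0.434: |R|=0.79541 <1
  x=-0.371: |R|=0.79664 <1
  x=-0.355: |R|=0.79849 <1
  x=-0.345: |R|=0.79997 <1
  x=-1.317: |R|=1.79552 >1
  x=-0.956: |R|=1.15713 >1
  x=-0.946: |R|=1.14396 >1
So |R|<1 on (-0.8211, 0).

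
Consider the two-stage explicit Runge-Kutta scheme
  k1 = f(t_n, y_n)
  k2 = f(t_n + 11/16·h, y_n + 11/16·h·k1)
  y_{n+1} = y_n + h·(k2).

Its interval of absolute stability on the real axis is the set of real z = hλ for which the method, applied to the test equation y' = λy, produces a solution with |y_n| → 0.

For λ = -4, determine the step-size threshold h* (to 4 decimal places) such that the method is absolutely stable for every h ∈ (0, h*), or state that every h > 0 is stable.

Test eqn y'=λy, z=hλ:
  k1=λy_n ⇒ h·k1=z·y_n;  k2=λ(1+11/16z)y_n ⇒ h·k2=z(1+11/16z)y_n
  y_{n+1}/y_n = 1 + z(1+11/16z) = 1 + z + 11/16z²
  Hence R(z) = 1 + z + 11/16z².

Need |R(x)|<1, x<0.
x=-1.8: |R|=1.4275
R=1: x+11/16x²=0 ⇒ x=−16/11=-1.4545; min R=1−1/(4·11/16)=0.6364>−1
Confirm numerically:
  x=-1.217: |R|=0.80125 <1
  x=-0.998: |R|=0.68675 <1
  x=-0.860: |R|=0.64847 <1
  x=-0.821: |R|=0.64240 <1
  x=-1.963: |R|=1.68619 >1
  x=-1.875: |R|=1.54199 >1
  x=-1.739: |R|=1.34008 >1
So |R|<1 on (-1.4545, 0).

(-1.4545,0); λ=-4 ⇒ h* = (16/11)/4 = 0.3636.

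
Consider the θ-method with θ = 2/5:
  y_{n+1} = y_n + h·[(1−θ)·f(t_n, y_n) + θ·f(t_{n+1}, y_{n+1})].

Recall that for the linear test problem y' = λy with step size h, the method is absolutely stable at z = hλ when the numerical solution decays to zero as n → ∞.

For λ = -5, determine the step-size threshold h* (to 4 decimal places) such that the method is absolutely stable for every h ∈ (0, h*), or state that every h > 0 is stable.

On y'=λy, z=hλ:
  y_{n+1} = y_n + z·[3/5·y_n + 2/5·y_{n+1}] ⇒ (1 − 2/5z)y_{n+1} = (1 + 3/5z)y_n
  so R(z) = (1 + 3/5z)/(1 − 2/5z).

Solve |R(x)|<1 on ℝ⁻.
x=-1.5: |R|=0.0625
R=−1: 1+3/5x = −1+2/5x ⇒ -1/5x=2 ⇒ x=2/(-1/5)=-10.0000
Confirm numerically:
  x=-8.843: |R|=0.94900 <1
  x=-8.703: |R|=0.94211 <1
  x=-8.352: |R|=0.92407 <1
  x=-6.975: |R|=0.84037 <1
  x=-10.238: |R|=1.00934 >1
  x=-10.122: |R|=1.00483 >1
So |R|<1 on (-10.0000, 0).

(-10.0000,0); λ=-5 ⇒ h* = (10)/5 = 2.0000.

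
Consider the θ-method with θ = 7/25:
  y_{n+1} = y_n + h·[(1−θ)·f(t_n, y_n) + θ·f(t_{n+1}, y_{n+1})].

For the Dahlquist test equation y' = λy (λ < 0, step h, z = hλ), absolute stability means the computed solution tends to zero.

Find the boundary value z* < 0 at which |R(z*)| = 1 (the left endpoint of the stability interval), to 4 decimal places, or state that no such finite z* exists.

Set f=λy, z=hλ:
  y_{n+1} = y_n + z·[18/25·y_n + 7/25·y_{n+1}] ⇒ (1 − 7/25z)y_{n+1} = (1 + 18/25z)y_n
  R(z) = (1 + 18/25z)/(1 − 7/25z).

Need |R(x)|<1, x<0.
x=-0.89: |R|=0.2875
R=−1: 1+18/25x = −1+7/25x ⇒ -11/25x=2 ⇒ x=2/(-11/25)=-4.5455
Confirm numerically:
  x=-4.171: |R|=0.92400 <1
  x=-3.253: |R|=0.70239 <1
  x=-2.073: |R|=0.31166 <1
  x=-1.824: |R|=0.20737 <1
  x=-5.011: |R|=1.08524 >1
  x=-4.731: |R|=1.03512 >1
  x=-4.697: |R|=1.02880 >1
Interval (-4.5455, 0).

left endpoint -4.5455.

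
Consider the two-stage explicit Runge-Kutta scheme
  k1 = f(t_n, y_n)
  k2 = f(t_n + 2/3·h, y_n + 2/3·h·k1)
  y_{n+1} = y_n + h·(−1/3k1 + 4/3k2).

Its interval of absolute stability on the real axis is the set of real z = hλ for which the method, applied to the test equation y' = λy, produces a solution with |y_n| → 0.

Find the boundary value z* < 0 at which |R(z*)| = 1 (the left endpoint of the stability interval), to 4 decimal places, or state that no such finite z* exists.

left endpoint -1.1250.

Set f=λy, z=hλ:
  k1=λy_n ⇒ h·k1=z·y_n;  k2=λ(1+2/3z)y_n ⇒ h·k2=z(1+2/3z)y_n
  y_{n+1}/y_n = 1 − 1/3z + 4/3z(1+2/3z) = 1 + z + 8/9z²
  R(z) = 1 + z + 8/9z².

Boundary: |R(x)|=1, x<0.
x=-0.79: |R|=0.7648
R=1: x+8/9x²=0 ⇒ x=−9/8=-1.1250; min R=1−1/(4·8/9)=0.7188>−1
Confirm numerically:
  x=-1.059: |R|=0.93787 <1
  x=-0.937: |R|=0.84342 <1
  x=-0.683: |R|=0.73166 <1
  x=-0.572: |R|=0.71883 <1
  x=-1.513: |R|=1.52182 >1
  x=-1.331: |R|=1.24372 >1
So |R|<1 on (-1.1250, 0).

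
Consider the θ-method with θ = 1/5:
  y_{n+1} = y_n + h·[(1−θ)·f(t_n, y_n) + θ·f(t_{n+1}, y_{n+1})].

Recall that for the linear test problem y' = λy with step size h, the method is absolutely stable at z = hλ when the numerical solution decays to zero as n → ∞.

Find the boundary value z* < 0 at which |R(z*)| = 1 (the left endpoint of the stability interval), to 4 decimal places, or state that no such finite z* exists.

On y'=λy, z=hλ:
  y_{n+1} = y_n + z·[4/5·y_n + 1/5·y_{n+1}] ⇒ (1 − 1/5z)y_{n+1} = (1 + 4/5z)y_n
  R(z) = (1 + 4/5z)/(1 − 1/5z).

Need |R(x)|<1, x<0.
x=-0.71: |R|=0.3783
R=−1: 1+4/5x = −1+1/5x ⇒ -3/5x=2 ⇒ x=2/(-3/5)=-3.3333
Confirm numerically:
  x=-3.260: |R|=0.97337 <1
  x=-2.802: |R|=0.79569 <1
  x=-1.673: |R|=0.25356 <1
  x=-1.479: |R|=0.14138 <1
  x=-3.683: |R|=1.12081 >1
  x=-3.545: |R|=1.07431 >1
  x=-3.423: |R|=1.03194 >1
Stable set (-3.3333, 0).

z* = -3.3333.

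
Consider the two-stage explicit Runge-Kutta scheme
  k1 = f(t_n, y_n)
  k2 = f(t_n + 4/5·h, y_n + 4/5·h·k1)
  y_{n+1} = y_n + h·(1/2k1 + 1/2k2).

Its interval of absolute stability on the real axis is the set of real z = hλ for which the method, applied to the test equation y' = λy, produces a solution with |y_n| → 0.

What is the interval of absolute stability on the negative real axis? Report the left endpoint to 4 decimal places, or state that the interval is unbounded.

Set f=λy, z=hλ:
  k1=λy_n ⇒ h·k1=z·y_n;  k2=λ(1+4/5z)y_n ⇒ h·k2=z(1+4/5z)y_n
  y_{n+1}/y_n = 1 + 1/2z + 1/2z(1+4/5z) = 1 + z + 2/5z²
  ⇒ R(z) = 1 + z + 2/5z².

Find x<0 with |R(x)|<1.
x=-1.68: |R|=0.4490
R=1: x+2/5x²=0 ⇒ x=−5/2=-2.5000; min R=1−1/(4·2/5)=0.3750>−1
Confirm numerically:
  x=-2.369: |R|=0.87586 <1
  x=-1.765: |R|=0.48109 <1
  x=-1.608: |R|=0.42627 <1
  x=-1.474: |R|=0.39507 <1
  x=-3.020: |R|=1.62816 >1
  x=-2.808: |R|=1.34595 >1
  x=-2.796: |R|=1.33105 >1
Stable set (-2.5000, 0).

(-2.5000, 0).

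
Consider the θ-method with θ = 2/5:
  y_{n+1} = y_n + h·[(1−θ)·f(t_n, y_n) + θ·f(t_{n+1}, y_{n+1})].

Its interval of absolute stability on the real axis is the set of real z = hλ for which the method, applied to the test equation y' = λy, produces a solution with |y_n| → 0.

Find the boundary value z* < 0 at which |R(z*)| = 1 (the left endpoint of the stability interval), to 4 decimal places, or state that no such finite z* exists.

On y'=λy, z=hλ:
  y_{n+1} = y_n + z·[3/5·y_n + 2/5·y_{n+1}] ⇒ (1 − 2/5z)y_{n+1} = (1 + 3/5z)y_n
  so R(z) = (1 + 3/5z)/(1 − 2/5z).

Need |R(x)|<1, x<0.
x=-1.17: |R|=0.2030
R=−1: 1+3/5x = −1+2/5x ⇒ -1/5x=2 ⇒ x=2/(-1/5)=-10.0000
Confirm numerically:
  x=-9.949: |R|=0.99795 <1
  x=-9.131: |R|=0.96264 <1
  x=-6.693: |R|=0.82013 <1
  x=-10.492: |R|=1.01893 >1
  x=-10.115: |R|=1.00456 >1
  x=-10.100: |R|=1.00397 >1
Stable set (-10.0000, 0).

z* = -10.0000.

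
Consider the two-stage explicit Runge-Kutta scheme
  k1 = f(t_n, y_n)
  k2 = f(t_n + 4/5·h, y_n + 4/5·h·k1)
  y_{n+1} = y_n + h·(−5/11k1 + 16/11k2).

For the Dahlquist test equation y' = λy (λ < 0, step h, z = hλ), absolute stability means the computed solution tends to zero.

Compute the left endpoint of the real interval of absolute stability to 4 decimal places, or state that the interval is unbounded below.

With y'=λy (z=hλ):
  k1=λy_n ⇒ h·k1=z·y_n;  k2=λ(1+4/5z)y_n ⇒ h·k2=z(1+4/5z)y_n
  y_{n+1}/y_n = 1 − 5/11z + 16/11z(1+4/5z) = 1 + z + 64/55z²
  so R(z) = 1 + z + 64/55z².

Find x<0 with |R(x)|<1.
x=-0.98: |R|=1.1376
R=1: x+64/55x²=0 ⇒ x=−55/64=-0.8594; min R=1−1/(4·64/55)=0.7852>−1
Confirm numerically:
  x=-0.736: |R|=0.89434 <1
  x=-0.674: |R|=0.85461 <1
  x=-0.553: |R|=0.80285 <1
  x=-0.523: |R|=0.79529 <1
  x=-1.410: |R|=1.90343 >1
  x=-1.330: |R|=1.72836 >1
  x=-1.297: |R|=1.66048 >1
Stable set (-0.8594, 0).

z* = -0.8594.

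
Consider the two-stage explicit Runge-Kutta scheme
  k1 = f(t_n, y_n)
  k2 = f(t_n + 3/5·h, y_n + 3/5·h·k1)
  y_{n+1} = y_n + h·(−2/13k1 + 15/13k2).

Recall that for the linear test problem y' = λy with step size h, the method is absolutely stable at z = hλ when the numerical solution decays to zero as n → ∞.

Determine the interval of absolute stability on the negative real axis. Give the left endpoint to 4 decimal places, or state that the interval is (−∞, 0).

On y'=λy, z=hλ:
  k1=λy_n ⇒ h·k1=z·y_n;  k2=λ(1+3/5z)y_n ⇒ h·k2=z(1+3/5z)y_n
  y_{n+1}/y_n = 1 − 2/13z + 15/13z(1+3/5z) = 1 + z + 9/13z²
  Hence R(z) = 1 + z + 9/13z².

Boundary: |R(x)|=1, x<0.
x=-1.73: |R|=1.3420
R=1: x+9/13x²=0 ⇒ x=−13/9=-1.4444; min R=1−1/(4·9/13)=0.6389>−1
Confirm numerically:
  x=-1.237: |R|=0.82235 <1
  x=-1.148: |R|=0.76440 <1
  x=-0.888: |R|=0.65792 <1
  x=-1.800: |R|=1.44308 >1
  x=-1.637: |R|=1.21822 >1
Interval (-1.4444, 0).

z∈(-1.4444,0).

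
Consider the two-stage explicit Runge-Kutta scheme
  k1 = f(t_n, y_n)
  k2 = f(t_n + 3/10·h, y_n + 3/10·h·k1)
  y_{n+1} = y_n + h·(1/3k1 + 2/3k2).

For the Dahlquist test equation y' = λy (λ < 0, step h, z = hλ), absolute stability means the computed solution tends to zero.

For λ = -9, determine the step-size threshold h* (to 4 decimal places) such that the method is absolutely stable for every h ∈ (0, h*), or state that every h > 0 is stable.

(-5.0000,0); λ=-9 ⇒ h* = (5)/9 = 0.5556.

With y'=λy (z=hλ):
  k1=λy_n ⇒ h·k1=z·y_n;  k2=λ(1+3/10z)y_n ⇒ h·k2=z(1+3/10z)y_n
  y_{n+1}/y_n = 1 + 1/3z + 2/3z(1+3/10z) = 1 + z + 1/5z²
  R(z) = 1 + z + 1/5z².

Boundary: |R(x)|=1, x<0.
x=-1.46: |R|=0.0337
R=1: x+1/5x²=0 ⇒ x=−5=-5.0000; min R=1−1/(4·1/5)=-0.2500>−1
Confirm numerically:
  x=-4.516: |R|=0.56285 <1
  x=-2.996: |R|=0.20080 <1
  x=-2.963: |R|=0.20713 <1
  x=-2.233: |R|=0.23574 <1
  x=-5.468: |R|=1.51180 >1
  x=-5.172: |R|=1.17792 >1
  x=-5.072: |R|=1.07304 >1
Stable set (-5.0000, 0).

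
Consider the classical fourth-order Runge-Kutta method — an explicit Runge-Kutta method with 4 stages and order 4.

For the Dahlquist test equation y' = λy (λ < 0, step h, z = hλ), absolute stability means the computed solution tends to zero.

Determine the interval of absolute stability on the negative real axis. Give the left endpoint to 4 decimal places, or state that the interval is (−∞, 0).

z∈(-2.7853,0).

Test eqn y'=λy, z=hλ:
  order 4, 4-stage ⇒ R(z)=1+z+z^2/2+z^3/6+z^4/24
  (e.g. R(-0.67)=0.51272, |R|=0.51272)

Find x<0 with |R(x)|<1.
x=-0.67: |R|=0.5127
|R(-3.16)|=1.7284 |R(-2.71)|=0.8923 |R(-1.27)|=0.3034
Bisect:
  x_lo=-3.1550 |R|=1.7163  x_hi=-0.3334 |R|=0.7165
  mid=-1.74421 |R|=0.27817 →hi
  mid=-2.44960 |R|=0.60112 →hi
  mid=-2.80230 |R|=1.02594 →lo
  mid=-2.62595 |R|=0.78516 →hi
  mid=-2.71412 |R|=0.89789 →hi
  mid=-2.75821 |R|=0.95993 →hi
  mid=-2.78025 |R|=0.99242 →hi
  mid=-2.79127 |R|=1.00905 →lo
  ...
  [-2.78542,-2.78525] ⇒ x*=-2.7853
Interval (-2.7853, 0).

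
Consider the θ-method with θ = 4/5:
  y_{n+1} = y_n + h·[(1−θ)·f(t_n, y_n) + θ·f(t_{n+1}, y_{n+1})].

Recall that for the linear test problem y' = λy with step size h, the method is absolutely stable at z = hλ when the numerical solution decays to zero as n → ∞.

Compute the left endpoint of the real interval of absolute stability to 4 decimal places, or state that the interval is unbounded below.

unbounded; (−∞, 0).

On y'=λy, z=hλ:
  y_{n+1} = y_n + z·[1/5·y_n + 4/5·y_{n+1}] ⇒ (1 − 4/5z)y_{n+1} = (1 + 1/5z)y_n
  Hence R(z) = (1 + 1/5z)/(1 − 4/5z).

Need |R(x)|<1, x<0.
x=-0.67: |R|=0.5638
x=-2: |R|=0.2308
x=-10: |R|=0.1111
x=-100: |R|=0.2346
θ=4/5≥1/2 ⇒ |1+1/5x|<|1−4/5x| ∀x<0 ⇒ interval (−∞,0).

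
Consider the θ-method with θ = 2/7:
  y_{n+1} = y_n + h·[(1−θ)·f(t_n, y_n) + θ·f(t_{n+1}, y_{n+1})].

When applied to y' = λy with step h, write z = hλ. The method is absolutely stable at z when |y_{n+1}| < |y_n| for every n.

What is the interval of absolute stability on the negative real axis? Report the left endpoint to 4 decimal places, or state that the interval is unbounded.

With y'=λy (z=hλ):
  y_{n+1} = y_n + z·[5/7·y_n + 2/7·y_{n+1}] ⇒ (1 − 2/7z)y_{n+1} = (1 + 5/7z)y_n
  so R(z) = (1 + 5/7z)/(1 − 2/7z).

Boundary: |R(x)|=1, x<0.
x=-1.03: |R|=0.2042
R=−1: 1+5/7x = −1+2/7x ⇒ -3/7x=2 ⇒ x=2/(-3/7)=-4.6667
Confirm numerically:
  x=-4.522: |R|=0.97295 <1
  x=-4.336: |R|=0.93670 <1
  x=-2.936: |R|=0.59664 <1
  x=-4.900: |R|=1.04167 >1
  x=-4.878: |R|=1.03784 >1
  x=-4.775: |R|=1.01964 >1
Interval (-4.6667, 0).

z∈(-4.6667,0).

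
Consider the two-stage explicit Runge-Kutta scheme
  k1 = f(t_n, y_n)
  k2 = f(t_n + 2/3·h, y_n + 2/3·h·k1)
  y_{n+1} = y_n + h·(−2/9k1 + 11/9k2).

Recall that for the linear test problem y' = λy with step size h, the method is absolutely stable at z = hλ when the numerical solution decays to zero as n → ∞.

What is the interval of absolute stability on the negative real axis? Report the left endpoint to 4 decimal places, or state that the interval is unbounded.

On y'=λy, z=hλ:
  k1=λy_n ⇒ h·k1=z·y_n;  k2=λ(1+2/3z)y_n ⇒ h·k2=z(1+2/3z)y_n
  y_{n+1}/y_n = 1 − 2/9z + 11/9z(1+2/3z) = 1 + z + 22/27z²
  so R(z) = 1 + z + 22/27z².

Find x<0 with |R(x)|<1.
x=-1.22: |R|=0.9928
R=1: x+22/27x²=0 ⇒ x=−27/22=-1.2273; min R=1−1/(4·22/27)=0.6932>−1
Confirm numerically:
  x=-1.077: |R|=0.86813 <1
  x=-1.041: |R|=0.84200 <1
  x=-1.005: |R|=0.81798 <1
  x=-0.939: |R|=0.77944 <1
  x=-1.793: |R|=1.82651 >1
  x=-1.696: |R|=1.64775 >1
Stable set (-1.2273, 0).

(-1.2273, 0).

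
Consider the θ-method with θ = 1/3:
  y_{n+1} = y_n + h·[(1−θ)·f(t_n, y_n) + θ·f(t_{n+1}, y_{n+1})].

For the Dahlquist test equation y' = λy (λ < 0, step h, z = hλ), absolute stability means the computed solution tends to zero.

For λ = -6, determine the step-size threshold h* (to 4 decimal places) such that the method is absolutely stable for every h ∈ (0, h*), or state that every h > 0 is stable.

Test eqn y'=λy, z=hλ:
  y_{n+1} = y_n + z·[2/3·y_n + 1/3·y_{n+1}] ⇒ (1 − 1/3z)y_{n+1} = (1 + 2/3z)y_n
  so R(z) = (1 + 2/3z)/(1 − 1/3z).

Boundary: |R(x)|=1, x<0.
x=-1.68: |R|=0.0769
R=−1: 1+2/3x = −1+1/3x ⇒ -1/3x=2 ⇒ x=2/(-1/3)=-6.0000
Confirm numerically:
  x=-5.598: |R|=0.95324 <1
  x=-4.235: |R|=0.75605 <1
  x=-3.787: |R|=0.67394 <1
  x=-3.292: |R|=0.56961 <1
  x=-6.436: |R|=1.04621 >1
  x=-6.328: |R|=1.03516 >1
  x=-6.115: |R|=1.01262 >1
Stable set (-6.0000, 0).

(-6.0000,0); λ=-6 ⇒ h* = (6)/6 = 1.0000.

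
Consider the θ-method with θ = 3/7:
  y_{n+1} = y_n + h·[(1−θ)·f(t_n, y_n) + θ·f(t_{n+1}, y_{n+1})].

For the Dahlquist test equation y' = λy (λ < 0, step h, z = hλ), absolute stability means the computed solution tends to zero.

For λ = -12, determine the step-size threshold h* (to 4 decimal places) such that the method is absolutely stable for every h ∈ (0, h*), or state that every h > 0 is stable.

On y'=λy, z=hλ:
  y_{n+1} = y_n + z·[4/7·y_n + 3/7·y_{n+1}] ⇒ (1 − 3/7z)y_{n+1} = (1 + 4/7z)y_n
  so R(z) = (1 + 4/7z)/(1 − 3/7z).

Need |R(x)|<1, x<0.
x=-1.26: |R|=0.1818
R=−1: 1+4/7x = −1+3/7x ⇒ -1/7x=2 ⇒ x=2/(-1/7)=-14.0000
Confirm numerically:
  x=-12.476: |R|=0.96570 <1
  x=-11.141: |R|=0.92927 <1
  x=-8.363: |R|=0.82433 <1
  x=-6.939: |R|=0.74616 <1
  x=-14.415: |R|=1.00826 >1
  x=-14.198: |R|=1.00399 >1
So |R|<1 on (-14.0000, 0).

(-14.0000,0); λ=-12 ⇒ h* = (14)/12 = 1.1667.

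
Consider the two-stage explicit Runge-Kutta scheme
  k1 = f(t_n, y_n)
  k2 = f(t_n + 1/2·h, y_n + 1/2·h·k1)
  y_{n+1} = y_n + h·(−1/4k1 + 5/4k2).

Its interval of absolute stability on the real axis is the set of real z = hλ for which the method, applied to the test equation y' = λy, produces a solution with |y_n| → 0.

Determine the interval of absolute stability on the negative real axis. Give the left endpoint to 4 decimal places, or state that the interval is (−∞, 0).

z∈(-1.6000,0).

Test eqn y'=λy, z=hλ:
  k1=λy_n ⇒ h·k1=z·y_n;  k2=λ(1+1/2z)y_n ⇒ h·k2=z(1+1/2z)y_n
  y_{n+1}/y_n = 1 − 1/4z + 5/4z(1+1/2z) = 1 + z + 5/8z²
  so R(z) = 1 + z + 5/8z².

Boundary: |R(x)|=1, x<0.
x=-0.32: |R|=0.7440
R=1: x+5/8x²=0 ⇒ x=−8/5=-1.6000; min R=1−1/(4·5/8)=0.6000>−1
Confirm numerically:
  x=-0.960: |R|=0.61600 <1
  x=-0.891: |R|=0.60518 <1
  x=-0.859: |R|=0.60218 <1
  x=-0.712: |R|=0.60484 <1
  x=-1.879: |R|=1.32765 >1
  x=-1.695: |R|=1.10064 >1
Stable set (-1.6000, 0).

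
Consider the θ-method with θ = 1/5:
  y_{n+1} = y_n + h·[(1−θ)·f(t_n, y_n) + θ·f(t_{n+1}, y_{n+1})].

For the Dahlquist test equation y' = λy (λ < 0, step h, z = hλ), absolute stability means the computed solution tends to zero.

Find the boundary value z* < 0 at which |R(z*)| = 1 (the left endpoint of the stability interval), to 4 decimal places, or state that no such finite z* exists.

z* = -3.3333.

Set f=λy, z=hλ:
  y_{n+1} = y_n + z·[4/5·y_n + 1/5·y_{n+1}] ⇒ (1 − 1/5z)y_{n+1} = (1 + 4/5z)y_n
  Hence R(z) = (1 + 4/5z)/(1 − 1/5z).

Boundary: |R(x)|=1, x<0.
x=-0.82: |R|=0.2955
R=−1: 1+4/5x = −1+1/5x ⇒ -3/5x=2 ⇒ x=2/(-3/5)=-3.3333
Confirm numerically:
  x=-2.997: |R|=0.87383 <1
  x=-1.945: |R|=0.40029 <1
  x=-1.804: |R|=0.32569 <1
  x=-3.921: |R|=1.19762 >1
  x=-3.753: |R|=1.14384 >1
  x=-3.745: |R|=1.14122 >1
So |R|<1 on (-3.3333, 0).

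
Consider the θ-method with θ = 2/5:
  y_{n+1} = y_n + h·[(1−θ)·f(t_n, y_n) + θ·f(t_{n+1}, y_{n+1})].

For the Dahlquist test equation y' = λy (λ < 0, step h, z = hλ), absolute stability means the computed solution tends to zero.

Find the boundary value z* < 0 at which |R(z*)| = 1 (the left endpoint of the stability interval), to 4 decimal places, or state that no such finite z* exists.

z* = -10.0000.

Test eqn y'=λy, z=hλ:
  y_{n+1} = y_n + z·[3/5·y_n + 2/5·y_{n+1}] ⇒ (1 − 2/5z)y_{n+1} = (1 + 3/5z)y_n
  ⇒ R(z) = (1 + 3/5z)/(1 − 2/5z).

Need |R(x)|<1, x<0.
x=-1.36: |R|=0.1192
R=−1: 1+3/5x = −1+2/5x ⇒ -1/5x=2 ⇒ x=2/(-1/5)=-10.0000
Confirm numerically:
  x=-9.928: |R|=0.99710 <1
  x=-9.375: |R|=0.97368 <1
  x=-6.237: |R|=0.78465 <1
  x=-10.565: |R|=1.02162 >1
  x=-10.232: |R|=1.00911 >1
So |R|<1 on (-10.0000, 0).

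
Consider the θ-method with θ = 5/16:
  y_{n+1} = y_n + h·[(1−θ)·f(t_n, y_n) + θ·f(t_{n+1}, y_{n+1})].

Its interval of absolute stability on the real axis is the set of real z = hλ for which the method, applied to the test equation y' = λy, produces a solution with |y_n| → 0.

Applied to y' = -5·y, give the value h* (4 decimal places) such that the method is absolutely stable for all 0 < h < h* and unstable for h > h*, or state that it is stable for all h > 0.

(-5.3333,0); λ=-5 ⇒ h* = (16/3)/5 = 1.0667.

With y'=λy (z=hλ):
  y_{n+1} = y_n + z·[11/16·y_n + 5/16·y_{n+1}] ⇒ (1 − 5/16z)y_{n+1} = (1 + 11/16z)y_n
  ⇒ R(z) = (1 + 11/16z)/(1 − 5/16z).

Find x<0 with |R(x)|<1.
x=-1.66: |R|=0.0930
R=−1: 1+11/16x = −1+5/16x ⇒ -3/8x=2 ⇒ x=2/(-3/8)=-5.3333
Confirm numerically:
  x=-4.958: |R|=0.94479 <1
  x=-3.194: |R|=0.59850 <1
  x=-2.685: |R|=0.45998 <1
  x=-2.141: |R|=0.28276 <1
  x=-5.678: |R|=1.04659 >1
  x=-5.656: |R|=1.04372 >1
  x=-5.445: |R|=1.01550 >1
Stable set (-5.3333, 0).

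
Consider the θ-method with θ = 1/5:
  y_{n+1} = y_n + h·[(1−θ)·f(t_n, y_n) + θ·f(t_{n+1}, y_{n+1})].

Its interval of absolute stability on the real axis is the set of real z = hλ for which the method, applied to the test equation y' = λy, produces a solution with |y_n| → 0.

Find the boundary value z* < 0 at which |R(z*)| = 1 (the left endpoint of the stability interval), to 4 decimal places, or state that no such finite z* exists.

z* = -3.3333.

Set f=λy, z=hλ:
  y_{n+1} = y_n + z·[4/5·y_n + 1/5·y_{n+1}] ⇒ (1 − 1/5z)y_{n+1} = (1 + 4/5z)y_n
  Hence R(z) = (1 + 4/5z)/(1 − 1/5z).

Need |R(x)|<1, x<0.
x=-0.42: |R|=0.6125
R=−1: 1+4/5x = −1+1/5x ⇒ -3/5x=2 ⇒ x=2/(-3/5)=-3.3333
Confirm numerically:
  x=-2.006: |R|=0.43163 <1
  x=-1.812: |R|=0.33001 <1
  x=-1.466: |R|=0.13362 <1
  x=-1.405: |R|=0.09680 <1
  x=-3.881: |R|=1.18500 >1
  x=-3.534: |R|=1.07054 >1
So |R|<1 on (-3.3333, 0).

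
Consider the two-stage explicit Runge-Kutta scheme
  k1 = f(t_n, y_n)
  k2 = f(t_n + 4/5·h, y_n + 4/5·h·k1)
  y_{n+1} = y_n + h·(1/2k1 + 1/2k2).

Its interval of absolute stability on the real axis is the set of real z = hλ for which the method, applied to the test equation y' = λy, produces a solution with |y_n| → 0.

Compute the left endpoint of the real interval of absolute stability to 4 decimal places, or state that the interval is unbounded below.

left endpoint -2.5000.

Set f=λy, z=hλ:
  k1=λy_n ⇒ h·k1=z·y_n;  k2=λ(1+4/5z)y_n ⇒ h·k2=z(1+4/5z)y_n
  y_{n+1}/y_n = 1 + 1/2z + 1/2z(1+4/5z) = 1 + z + 2/5z²
  Hence R(z) = 1 + z + 2/5z².

Solve |R(x)|<1 on ℝ⁻.
x=-0.56: |R|=0.5654
R=1: x+2/5x²=0 ⇒ x=−5/2=-2.5000; min R=1−1/(4·2/5)=0.3750>−1
Confirm numerically:
  x=-1.905: |R|=0.54661 <1
  x=-1.843: |R|=0.51566 <1
  x=-1.456: |R|=0.39197 <1
  x=-1.003: |R|=0.39940 <1
  x=-2.866: |R|=1.41958 >1
  x=-2.539: |R|=1.03961 >1
Interval (-2.5000, 0).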